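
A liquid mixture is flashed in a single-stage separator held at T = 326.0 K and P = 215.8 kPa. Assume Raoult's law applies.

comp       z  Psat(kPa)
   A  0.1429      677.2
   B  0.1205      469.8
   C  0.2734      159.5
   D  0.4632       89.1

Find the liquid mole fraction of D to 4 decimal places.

Raoult's law: Kᵢ = Pᵢˢᵃᵗ/P = Pᵢˢᵃᵗ/215.8.
  K_A = 677.2/215.8 = 3.138091, K_B = 469.8/215.8 = 2.177016, K_C = 159.5/215.8 = 0.739110, K_D = 89.1/215.8 = 0.412882
Rachford–Rice: g(V/F) = Σ zᵢ(Kᵢ−1)/(1+V/F(Kᵢ−1)) = 0.
g(0) = ΣzᵢKᵢ − 1 = 0.1041 and g(1) = 1 − Σzᵢ/Kᵢ = -0.5927, so a root lies in (0, 1).
Iterate (Newton) starting at V/F = 0.5:
  V/F = 0.5000: g = -0.23004, g' = -0.5633 → V/F = 0.0916
  V/F = 0.0916: g = 0.02301, g' = -0.7906 → V/F = 0.1207
  V/F = 0.1207: g = 0.00068, g' = -0.7455 → V/F = 0.1216
Converged at V/F = 0.1216.
Compositions from xᵢ = zᵢ/(1+V/F(Kᵢ−1)), yᵢ = Kᵢxᵢ:
  A: x = 0.1134, y = 0.3559
  B: x = 0.1054, y = 0.2295
  C: x = 0.2824, y = 0.2087
  D: x = 0.4988, y = 0.2060

x_D = 0.4988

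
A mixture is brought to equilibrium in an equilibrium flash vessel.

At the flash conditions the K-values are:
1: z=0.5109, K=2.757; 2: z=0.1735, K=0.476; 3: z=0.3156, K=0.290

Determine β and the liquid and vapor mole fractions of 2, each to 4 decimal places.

Iterate (Newton) starting at β = 0.5:
  β = 0.5000: g = 0.00726, g' = -0.9168 → β = 0.5079
Converged at β = 0.5079.
Compositions from xᵢ = zᵢ/(1+β(Kᵢ−1)), yᵢ = Kᵢxᵢ:
  1: x = 0.2700, y = 0.7443
  2: x = 0.2364, y = 0.1125
  3: x = 0.4936, y = 0.1431

β = 0.5079, x_2 = 0.2364, y_2 = 0.1125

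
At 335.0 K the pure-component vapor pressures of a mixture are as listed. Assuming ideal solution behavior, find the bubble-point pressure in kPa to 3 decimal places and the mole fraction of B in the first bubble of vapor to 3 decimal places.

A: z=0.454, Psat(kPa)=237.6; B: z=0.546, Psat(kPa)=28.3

Pbub = 123.322 kPa, y_B = 0.125

At the bubble point ψ → 0, so ΣzᵢKᵢ = 1 with Kᵢ = Pᵢˢᵃᵗ/P ⇒ P = ΣzᵢPᵢˢᵃᵗ.
P = 0.454·237.6 + 0.546·28.3 = 123.322 kPa
yᵢ = zᵢPᵢˢᵃᵗ/P ⇒ y_B = 0.546·28.3/123.322 = 0.125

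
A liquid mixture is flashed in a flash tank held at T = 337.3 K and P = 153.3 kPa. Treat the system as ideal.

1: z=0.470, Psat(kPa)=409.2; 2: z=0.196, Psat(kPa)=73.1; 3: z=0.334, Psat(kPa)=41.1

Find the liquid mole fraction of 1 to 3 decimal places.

x_1 = 0.283

Raoult's law: Kᵢ = Pᵢˢᵃᵗ/P = Pᵢˢᵃᵗ/153.3.
  K_1 = 409.2/153.3 = 2.66928, K_2 = 73.1/153.3 = 0.47684, K_3 = 41.1/153.3 = 0.26810
Rachford–Rice: g(β) = Σ zᵢ(Kᵢ−1)/(1+β(Kᵢ−1)) = 0.
Feasibility: ΣzᵢKᵢ = 1.438, Σzᵢ/Kᵢ = 1.833 — both > 1, two phases present.
Newton iteration, β⁰ = 0.5:
  β = 0.500: g = -0.0968, g' = -0.933 → β = 0.396
  β = 0.396: g = -0.0014, g' = -0.915 → β = 0.395
Converged at β = 0.395.
Compositions from xᵢ = zᵢ/(1+β(Kᵢ−1)), yᵢ = Kᵢxᵢ:
  1: x = 0.283, y = 0.756
  2: x = 0.247, y = 0.118
  3: x = 0.470, y = 0.126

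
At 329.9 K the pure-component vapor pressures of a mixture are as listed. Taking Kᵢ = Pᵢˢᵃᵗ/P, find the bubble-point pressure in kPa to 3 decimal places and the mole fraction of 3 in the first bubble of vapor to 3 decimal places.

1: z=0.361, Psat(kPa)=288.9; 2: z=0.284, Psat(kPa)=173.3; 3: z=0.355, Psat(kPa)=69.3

Pbub = 178.112 kPa, y_3 = 0.138

At the bubble point ψ → 0, so ΣzᵢKᵢ = 1 with Kᵢ = Pᵢˢᵃᵗ/P ⇒ P = ΣzᵢPᵢˢᵃᵗ.
P = 0.361·288.9 + 0.284·173.3 + 0.355·69.3 = 178.112 kPa
yᵢ = zᵢPᵢˢᵃᵗ/P ⇒ y_3 = 0.355·69.3/178.112 = 0.138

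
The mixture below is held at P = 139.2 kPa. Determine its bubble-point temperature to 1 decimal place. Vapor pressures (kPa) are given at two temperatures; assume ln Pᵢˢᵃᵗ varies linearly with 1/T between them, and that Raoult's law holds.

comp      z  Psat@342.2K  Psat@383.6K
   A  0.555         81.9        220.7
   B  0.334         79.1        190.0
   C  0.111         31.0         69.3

Bubble-point temperature: ΣzᵢPᵢˢᵃᵗ(T) = P. Interpolate ln Pᵢˢᵃᵗ = aᵢ + bᵢ/T.
  T = 342.2 K: ΣzᵢPᵢˢᵃᵗ = 75.31 kPa
  T = 383.6 K: ΣzᵢPᵢˢᵃᵗ = 193.64 kPa
  T = 362.9 K: ΣzᵢPᵢˢᵃᵗ = 124.00 kPa
  T = 373.2 K: ΣzᵢPᵢˢᵃᵗ = 155.73 kPa
  T = 368.0 K: ΣzᵢPᵢˢᵃᵗ = 139.03 kPa
  T = 370.6 K: ΣzᵢPᵢˢᵃᵗ = 147.20 kPa
Interpolating between 368.0 K and 370.6 K gives T ≈ 368.1 K.

T = 368.1 K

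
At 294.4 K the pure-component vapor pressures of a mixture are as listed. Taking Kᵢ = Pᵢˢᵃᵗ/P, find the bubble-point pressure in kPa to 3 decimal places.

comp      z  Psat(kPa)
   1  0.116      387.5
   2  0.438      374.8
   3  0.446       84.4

At the bubble point ψ → 0, so ΣzᵢKᵢ = 1 with Kᵢ = Pᵢˢᵃᵗ/P ⇒ P = ΣzᵢPᵢˢᵃᵗ.
P = 0.116·387.5 + 0.438·374.8 + 0.446·84.4 = 246.755 kPa

Pbub = 246.755 kPa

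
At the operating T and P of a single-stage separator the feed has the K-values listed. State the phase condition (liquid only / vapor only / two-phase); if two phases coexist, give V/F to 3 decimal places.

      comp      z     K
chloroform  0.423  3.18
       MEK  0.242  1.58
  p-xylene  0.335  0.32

two-phase, V/F = 0.732

ΣzᵢKᵢ = 1.835; Σzᵢ/Kᵢ = 1.333.
Both exceed 1, so a two-phase solution exists.
Let ψ = V/F and solve Σ zᵢ(Kᵢ−1)/(1+ψ(Kᵢ−1)) = 0.
Newton–Raphson from ψ = 0.39:
  ψ = 0.390: g = 0.3029, g' = -0.928 → ψ = 0.716
  ψ = 0.716: g = 0.0151, g' = -0.936 → ψ = 0.732
Converged at ψ = 0.732.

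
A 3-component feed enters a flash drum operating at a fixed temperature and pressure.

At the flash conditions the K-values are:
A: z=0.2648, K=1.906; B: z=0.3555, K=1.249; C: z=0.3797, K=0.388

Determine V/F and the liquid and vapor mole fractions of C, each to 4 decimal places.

V/F = 0.2626, x_C = 0.4524, y_C = 0.1755

Material balance + equilibrium reduce to Σ zᵢ(Kᵢ−1)/(1+V/F(Kᵢ−1)) = 0.
Feasibility: ΣzᵢKᵢ = 1.0961, Σzᵢ/Kᵢ = 1.4022 — both > 1, two phases present.
Iterate (Newton) starting at V/F = 0.5:
  V/F = 0.5000: g = -0.09100, g' = -0.4157 → V/F = 0.2811
  V/F = 0.2811: g = -0.00670, g' = -0.3648 → V/F = 0.2627
  V/F = 0.2627: g = -0.00002, g' = -0.3632 → V/F = 0.2626
Converged at V/F = 0.2626.
Compositions from xᵢ = zᵢ/(1+V/F(Kᵢ−1)), yᵢ = Kᵢxᵢ:
  A: x = 0.2139, y = 0.4077
  B: x = 0.3337, y = 0.4168
  C: x = 0.4524, y = 0.1755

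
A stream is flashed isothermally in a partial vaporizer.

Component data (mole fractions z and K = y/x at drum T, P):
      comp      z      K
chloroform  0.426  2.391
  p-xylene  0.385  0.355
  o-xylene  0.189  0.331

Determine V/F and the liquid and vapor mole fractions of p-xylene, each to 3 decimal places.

Rachford–Rice: g(V/F) = Σ zᵢ(Kᵢ−1)/(1+V/F(Kᵢ−1)) = 0.
Check two-phase: ΣzᵢKᵢ = 1.218 > 1 and Σzᵢ/Kᵢ = 1.834 > 1, so g(0) = 0.218 > 0 and g(1) = -0.834 < 0.
Newton iteration, V/F⁰ = 0.32:
  V/F = 0.320: g = -0.0637, g' = -0.786 → V/F = 0.239
  V/F = 0.239: g = 0.0007, g' = -0.808 → V/F = 0.240
Converged at V/F = 0.240.
Compositions from xᵢ = zᵢ/(1+V/F(Kᵢ−1)), yᵢ = Kᵢxᵢ:
  chloroform: x = 0.319, y = 0.764
  p-xylene: x = 0.455, y = 0.162
  o-xylene: x = 0.225, y = 0.075

V/F = 0.240, x_p-xylene = 0.455, y_p-xylene = 0.162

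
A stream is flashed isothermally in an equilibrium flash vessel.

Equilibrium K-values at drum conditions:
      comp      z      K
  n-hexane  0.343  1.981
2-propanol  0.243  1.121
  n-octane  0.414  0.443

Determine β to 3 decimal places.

β = 0.330

Rachford–Rice: g(β) = Σ zᵢ(Kᵢ−1)/(1+β(Kᵢ−1)) = 0.
Check two-phase: ΣzᵢKᵢ = 1.135 > 1 and Σzᵢ/Kᵢ = 1.324 > 1, so g(0) = 0.135 > 0 and g(1) = -0.324 < 0.
Newton–Raphson from β = 0.66:
  β = 0.660: g = -0.1332, g' = -0.446 → β = 0.361
  β = 0.361: g = -0.0121, g' = -0.385 → β = 0.330
Converged at β = 0.330.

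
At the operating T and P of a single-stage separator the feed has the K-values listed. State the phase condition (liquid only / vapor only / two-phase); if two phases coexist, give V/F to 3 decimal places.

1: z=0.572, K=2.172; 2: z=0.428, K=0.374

two-phase, V/F = 0.549

ΣzᵢKᵢ = 1.402; Σzᵢ/Kᵢ = 1.408.
Both exceed 1, so a two-phase solution exists.
Let ψ = V/F and solve Σ zᵢ(Kᵢ−1)/(1+ψ(Kᵢ−1)) = 0.
Binary case is linear: z₁(K₁−1)(1+ψ(K₂−1)) + z₂(K₂−1)(1+ψ(K₁−1)) = 0
⇒ ψ = [z₁(K₁−1)+z₂(K₂−1)] / [−(K₁−1)(K₂−1)] = 0.4025/0.7337 = 0.549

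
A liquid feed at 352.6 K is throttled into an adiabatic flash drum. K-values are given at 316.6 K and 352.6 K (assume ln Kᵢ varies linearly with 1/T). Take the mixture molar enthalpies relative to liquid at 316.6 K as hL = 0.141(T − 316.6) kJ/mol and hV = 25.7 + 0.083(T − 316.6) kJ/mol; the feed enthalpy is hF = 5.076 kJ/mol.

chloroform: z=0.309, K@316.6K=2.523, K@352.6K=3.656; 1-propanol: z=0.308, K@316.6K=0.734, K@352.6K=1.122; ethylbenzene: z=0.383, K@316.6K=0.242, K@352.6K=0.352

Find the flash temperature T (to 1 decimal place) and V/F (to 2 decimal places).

T = 321.3 K, V/F = 0.17

Adiabatic flash: solve Rachford–Rice at each trial T, then check hF = ψ·hV(T) + (1−ψ)·hL(T).
  T = 316.6 K: K = (2.523, 0.734, 0.242), RR gives ψ = 0.112, H_out = 2.889 kJ/mol
  T = 352.6 K: K = (3.656, 1.122, 0.352), RR gives ψ = 0.528, H_out = 17.533 kJ/mol
  T = 334.6 K: K = (3.068, 0.918, 0.295), RR gives ψ = 0.332, H_out = 10.730 kJ/mol
  T = 325.6 K: K = (2.790, 0.823, 0.268), RR gives ψ = 0.227, H_out = 6.992 kJ/mol
  T = 321.1 K: K = (2.655, 0.778, 0.255), RR gives ψ = 0.171, H_out = 4.996 kJ/mol
  T = 323.4 K: K = (2.723, 0.801, 0.261), RR gives ψ = 0.200, H_out = 6.029 kJ/mol
Linear interpolation between T = 321.1 (H_out = 4.996) and T = 323.4 (H_out = 6.029) on hF = 5.076 gives T ≈ 321.3 K, at which ψ = 0.17.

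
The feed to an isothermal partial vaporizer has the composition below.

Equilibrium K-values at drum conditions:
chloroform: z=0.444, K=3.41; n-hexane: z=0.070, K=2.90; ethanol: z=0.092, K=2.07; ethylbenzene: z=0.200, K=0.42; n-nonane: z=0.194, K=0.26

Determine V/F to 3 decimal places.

V/F = 0.717

Material balance + equilibrium reduce to Σ zᵢ(Kᵢ−1)/(1+V/F(Kᵢ−1)) = 0.
Check two-phase: ΣzᵢKᵢ = 2.042 > 1 and Σzᵢ/Kᵢ = 1.421 > 1, so g(0) = 1.042 > 0 and g(1) = -0.421 < 0.
Newton iteration, V/F⁰ = 0.5:
  V/F = 0.500: g = 0.2264, g' = -1.043 → V/F = 0.717
Converged at V/F = 0.717.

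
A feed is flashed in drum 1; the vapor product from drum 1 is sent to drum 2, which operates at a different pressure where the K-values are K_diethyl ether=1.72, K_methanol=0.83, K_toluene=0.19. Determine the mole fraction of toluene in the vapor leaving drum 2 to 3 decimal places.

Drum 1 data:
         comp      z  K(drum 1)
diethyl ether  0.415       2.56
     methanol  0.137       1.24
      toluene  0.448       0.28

y_toluene (drum 2) = 0.070

Drum 1:
Let ψ₁ = V/F and solve Σ zᵢ(Kᵢ−1)/(1+ψ₁(Kᵢ−1)) = 0.
Check two-phase: ΣzᵢKᵢ = 1.358 > 1 and Σzᵢ/Kᵢ = 1.873 > 1, so g(0) = 0.358 > 0 and g(1) = -0.873 < 0.
Newton–Raphson from ψ₁ = 0.4:
  ψ₁ = 0.400: g = -0.0244, g' = -0.848 → ψ₁ = 0.371
Converged at ψ₁ = 0.371.
Drum-1 compositions:
  diethyl ether: x = 0.263, y = 0.673
  methanol: x = 0.126, y = 0.156
  toluene: x = 0.611, y = 0.171
Drum-2 feed = drum-1 vapor: z₂ = (0.6728, 0.1560, 0.1712).
Drum 2:
Rachford–Rice: g(ψ₂) = Σ zᵢ(Kᵢ−1)/(1+ψ₂(Kᵢ−1)) = 0.
g(0) = ΣzᵢKᵢ − 1 = 0.319 and g(1) = 1 − Σzᵢ/Kᵢ = -0.480, so a root lies in (0, 1).
Newton–Raphson from ψ₂ = 0.3:
  ψ₂ = 0.300: g = 0.1873, g' = -0.437 → ψ₂ = 0.729
  ψ₂ = 0.729: g = -0.0509, g' = -0.825 → ψ₂ = 0.667
  ψ₂ = 0.667: g = -0.0042, g' = -0.696 → ψ₂ = 0.661
Converged at ψ₂ = 0.661.
  diethyl ether: x = 0.456, y = 0.784
  methanol: x = 0.176, y = 0.146
  toluene: x = 0.368, y = 0.070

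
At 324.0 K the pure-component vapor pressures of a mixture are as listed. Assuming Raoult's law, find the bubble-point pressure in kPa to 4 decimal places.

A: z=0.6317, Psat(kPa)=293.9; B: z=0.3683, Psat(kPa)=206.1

At the bubble point ψ → 0, so ΣzᵢKᵢ = 1 with Kᵢ = Pᵢˢᵃᵗ/P ⇒ P = ΣzᵢPᵢˢᵃᵗ.
P = 0.6317·293.9 + 0.3683·206.1 = 261.5633 kPa

Pbub = 261.5633 kPa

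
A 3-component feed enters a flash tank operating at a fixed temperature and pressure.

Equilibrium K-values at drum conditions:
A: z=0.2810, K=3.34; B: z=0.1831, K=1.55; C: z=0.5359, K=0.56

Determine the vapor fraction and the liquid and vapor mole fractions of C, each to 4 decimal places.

ψ = 0.6600, x_C = 0.7552, y_C = 0.4229

Iterate (Newton) starting at ψ = 0.34:
  ψ = 0.3400: g = 0.17376, g' = -0.6600 → ψ = 0.6033
  ψ = 0.6033: g = 0.02726, g' = -0.4881 → ψ = 0.6591
  ψ = 0.6591: g = 0.00043, g' = -0.4737 → ψ = 0.6600
Converged at ψ = 0.6600.
Compositions from xᵢ = zᵢ/(1+ψ(Kᵢ−1)), yᵢ = Kᵢxᵢ:
  A: x = 0.1104, y = 0.3689
  B: x = 0.1343, y = 0.2082
  C: x = 0.7552, y = 0.4229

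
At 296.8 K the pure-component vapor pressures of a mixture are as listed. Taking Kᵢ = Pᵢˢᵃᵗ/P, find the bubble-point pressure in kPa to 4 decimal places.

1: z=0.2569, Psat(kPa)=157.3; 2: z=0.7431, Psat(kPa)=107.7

At the bubble point ψ → 0, so ΣzᵢKᵢ = 1 with Kᵢ = Pᵢˢᵃᵗ/P ⇒ P = ΣzᵢPᵢˢᵃᵗ.
P = 0.2569·157.3 + 0.7431·107.7 = 120.4422 kPa

Pbub = 120.4422 kPa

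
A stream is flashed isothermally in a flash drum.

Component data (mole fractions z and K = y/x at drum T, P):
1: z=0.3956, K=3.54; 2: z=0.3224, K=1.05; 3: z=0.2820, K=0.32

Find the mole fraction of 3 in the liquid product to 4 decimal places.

x_3 = 0.5481

Let ψ = V/F and solve Σ zᵢ(Kᵢ−1)/(1+ψ(Kᵢ−1)) = 0.
Feasibility: ΣzᵢKᵢ = 1.8292, Σzᵢ/Kᵢ = 1.3000 — both > 1, two phases present.
Newton–Raphson from ψ = 0.5:
  ψ = 0.5000: g = 0.16784, g' = -0.7954 → ψ = 0.7110
  ψ = 0.7110: g = 0.00242, g' = -0.8137 → ψ = 0.7140
Converged at ψ = 0.7140.
Compositions from xᵢ = zᵢ/(1+ψ(Kᵢ−1)), yᵢ = Kᵢxᵢ:
  1: x = 0.1406, y = 0.4978
  2: x = 0.3113, y = 0.3269
  3: x = 0.5481, y = 0.1754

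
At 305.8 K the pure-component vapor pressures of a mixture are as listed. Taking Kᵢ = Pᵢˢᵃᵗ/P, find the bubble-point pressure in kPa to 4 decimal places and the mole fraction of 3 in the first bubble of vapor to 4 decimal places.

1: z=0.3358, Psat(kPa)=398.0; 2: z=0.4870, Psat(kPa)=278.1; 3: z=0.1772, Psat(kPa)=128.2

Pbub = 291.8001 kPa, y_3 = 0.0779

At the bubble point ψ → 0, so ΣzᵢKᵢ = 1 with Kᵢ = Pᵢˢᵃᵗ/P ⇒ P = ΣzᵢPᵢˢᵃᵗ.
P = 0.3358·398.0 + 0.4870·278.1 + 0.1772·128.2 = 291.8001 kPa
yᵢ = zᵢPᵢˢᵃᵗ/P ⇒ y_3 = 0.1772·128.2/291.8001 = 0.0779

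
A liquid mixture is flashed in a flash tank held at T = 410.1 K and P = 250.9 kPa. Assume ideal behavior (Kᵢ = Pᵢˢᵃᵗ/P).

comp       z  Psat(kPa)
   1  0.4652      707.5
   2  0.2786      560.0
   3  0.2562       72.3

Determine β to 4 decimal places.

Raoult's law: Kᵢ = Pᵢˢᵃᵗ/P = Pᵢˢᵃᵗ/250.9.
  K_1 = 707.5/250.9 = 2.819849, K_2 = 560.0/250.9 = 2.231965, K_3 = 72.3/250.9 = 0.288163
Material balance + equilibrium reduce to Σ zᵢ(Kᵢ−1)/(1+β(Kᵢ−1)) = 0.
Check two-phase: ΣzᵢKᵢ = 2.0074 > 1 and Σzᵢ/Kᵢ = 1.1789 > 1, so g(0) = 1.0074 > 0 and g(1) = -0.1789 < 0.
Newton iteration, β⁰ = 0.5:
  β = 0.5000: g = 0.37250, g' = -0.8972 → β = 0.9152
  β = 0.9152: g = -0.04430, g' = -1.3789 → β = 0.8831
  β = 0.8831: g = -0.00190, g' = -1.2648 → β = 0.8815
Converged at β = 0.8815.

β = 0.8815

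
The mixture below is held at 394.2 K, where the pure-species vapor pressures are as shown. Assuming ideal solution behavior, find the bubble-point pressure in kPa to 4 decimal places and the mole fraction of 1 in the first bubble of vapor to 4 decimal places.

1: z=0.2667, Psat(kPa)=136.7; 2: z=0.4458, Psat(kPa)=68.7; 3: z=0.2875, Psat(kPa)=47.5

At the bubble point ψ → 0, so ΣzᵢKᵢ = 1 with Kᵢ = Pᵢˢᵃᵗ/P ⇒ P = ΣzᵢPᵢˢᵃᵗ.
P = 0.2667·136.7 + 0.4458·68.7 + 0.2875·47.5 = 80.7406 kPa
yᵢ = zᵢPᵢˢᵃᵗ/P ⇒ y_1 = 0.2667·136.7/80.7406 = 0.4515

Pbub = 80.7406 kPa, y_1 = 0.4515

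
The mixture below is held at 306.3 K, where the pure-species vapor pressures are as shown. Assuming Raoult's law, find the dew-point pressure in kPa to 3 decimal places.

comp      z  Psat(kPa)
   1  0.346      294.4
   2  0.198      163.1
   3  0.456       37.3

Pdew = 68.425 kPa

At the dew point ψ → 1, so Σzᵢ/Kᵢ = 1 with Kᵢ = Pᵢˢᵃᵗ/P ⇒ 1/P = Σzᵢ/Pᵢˢᵃᵗ.
1/P = 0.346/294.4 + 0.198/163.1 + 0.456/37.3 = 0.014614 ⇒ P = 68.425 kPa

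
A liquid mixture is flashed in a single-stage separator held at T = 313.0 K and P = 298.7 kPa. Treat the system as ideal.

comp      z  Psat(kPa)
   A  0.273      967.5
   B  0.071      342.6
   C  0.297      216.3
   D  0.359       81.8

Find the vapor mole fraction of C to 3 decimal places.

Raoult's law: Kᵢ = Pᵢˢᵃᵗ/P = Pᵢˢᵃᵗ/298.7.
  K_A = 967.5/298.7 = 3.23904, K_B = 342.6/298.7 = 1.14697, K_C = 216.3/298.7 = 0.72414, K_D = 81.8/298.7 = 0.27385
Material balance + equilibrium reduce to Σ zᵢ(Kᵢ−1)/(1+β(Kᵢ−1)) = 0.
Feasibility: ΣzᵢKᵢ = 1.279, Σzᵢ/Kᵢ = 1.867 — both > 1, two phases present.
Newton–Raphson from β = 0.5:
  β = 0.500: g = -0.2062, g' = -0.803 → β = 0.243
  β = 0.243: g = 0.0014, g' = -0.880 → β = 0.245
Converged at β = 0.245.
Compositions from xᵢ = zᵢ/(1+β(Kᵢ−1)), yᵢ = Kᵢxᵢ:
  A: x = 0.176, y = 0.571
  B: x = 0.069, y = 0.079
  C: x = 0.319, y = 0.231
  D: x = 0.437, y = 0.120

y_C = 0.231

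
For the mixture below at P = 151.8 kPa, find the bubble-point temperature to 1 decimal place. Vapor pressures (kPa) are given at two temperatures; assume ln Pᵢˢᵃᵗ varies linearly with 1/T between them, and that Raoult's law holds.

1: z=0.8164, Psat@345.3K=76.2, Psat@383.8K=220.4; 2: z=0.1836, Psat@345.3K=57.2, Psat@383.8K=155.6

T = 371.3 K

Bubble-point temperature: ΣzᵢPᵢˢᵃᵗ(T) = P. Interpolate ln Pᵢˢᵃᵗ = aᵢ + bᵢ/T.
  T = 345.3 K: ΣzᵢPᵢˢᵃᵗ = 72.71 kPa
  T = 383.8 K: ΣzᵢPᵢˢᵃᵗ = 208.50 kPa
  T = 364.6 K: ΣzᵢPᵢˢᵃᵗ = 126.77 kPa
  T = 374.2 K: ΣzᵢPᵢˢᵃᵗ = 163.62 kPa
  T = 369.4 K: ΣzᵢPᵢˢᵃᵗ = 144.26 kPa
  T = 371.8 K: ΣzᵢPᵢˢᵃᵗ = 153.69 kPa
Interpolating between 369.4 K and 371.8 K gives T ≈ 371.3 K.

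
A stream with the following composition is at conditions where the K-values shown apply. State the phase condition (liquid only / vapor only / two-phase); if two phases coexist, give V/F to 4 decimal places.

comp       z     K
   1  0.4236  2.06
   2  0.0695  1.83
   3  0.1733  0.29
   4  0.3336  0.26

two-phase, V/F = 0.1819

ΣzᵢKᵢ = 1.1368; Σzᵢ/Kᵢ = 2.1243.
Both exceed 1, so a two-phase solution exists.
Rachford–Rice: g(ψ) = Σ zᵢ(Kᵢ−1)/(1+ψ(Kᵢ−1)) = 0.
Newton–Raphson from ψ = 0.5:
  ψ = 0.5000: g = -0.24837, g' = -0.8975 → ψ = 0.2233
  ψ = 0.2233: g = -0.03019, g' = -0.7308 → ψ = 0.1820
  ψ = 0.1820: g = -0.00004, g' = -0.7298 → ψ = 0.1819
Converged at ψ = 0.1819.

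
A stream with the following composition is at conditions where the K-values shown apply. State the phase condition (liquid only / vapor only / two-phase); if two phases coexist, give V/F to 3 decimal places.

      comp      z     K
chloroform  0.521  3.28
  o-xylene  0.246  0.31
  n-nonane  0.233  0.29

ΣzᵢKᵢ = 1.853; Σzᵢ/Kᵢ = 1.756.
Both exceed 1, so a two-phase solution exists.
Let ψ = V/F and solve Σ zᵢ(Kᵢ−1)/(1+ψ(Kᵢ−1)) = 0.
Iterate (Newton) starting at ψ = 0.36:
  ψ = 0.360: g = 0.2043, g' = -1.236 → ψ = 0.525
  ψ = 0.525: g = 0.0105, g' = -1.148 → ψ = 0.534
Converged at ψ = 0.534.

two-phase, V/F = 0.534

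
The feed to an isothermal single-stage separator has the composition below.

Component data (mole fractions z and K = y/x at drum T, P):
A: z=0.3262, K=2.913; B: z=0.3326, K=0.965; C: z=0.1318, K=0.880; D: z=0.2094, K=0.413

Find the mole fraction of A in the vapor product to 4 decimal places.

y_A = 0.3852

Rachford–Rice: g(V/F) = Σ zᵢ(Kᵢ−1)/(1+V/F(Kᵢ−1)) = 0.
g(0) = ΣzᵢKᵢ − 1 = 0.4736 and g(1) = 1 − Σzᵢ/Kᵢ = -0.1134, so a root lies in (0, 1).
Newton–Raphson from V/F = 0.5:
  V/F = 0.5000: g = 0.11629, g' = -0.4590 → V/F = 0.7534
  V/F = 0.7534: g = 0.00590, g' = -0.4350 → V/F = 0.7669
Converged at V/F = 0.7669.
Compositions from xᵢ = zᵢ/(1+V/F(Kᵢ−1)), yᵢ = Kᵢxᵢ:
  A: x = 0.1322, y = 0.3852
  B: x = 0.3418, y = 0.3298
  C: x = 0.1452, y = 0.1277
  D: x = 0.3808, y = 0.1573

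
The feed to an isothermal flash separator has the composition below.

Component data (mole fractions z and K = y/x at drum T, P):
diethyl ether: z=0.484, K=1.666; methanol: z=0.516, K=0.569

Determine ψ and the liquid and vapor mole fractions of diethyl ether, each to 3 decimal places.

ψ = 0.348, x_diethyl ether = 0.393, y_diethyl ether = 0.655

Iterate (Newton) starting at ψ = 0.5:
  ψ = 0.500: g = -0.0417, g' = -0.277 → ψ = 0.349
  ψ = 0.349: g = -0.0003, g' = -0.274 → ψ = 0.348
Converged at ψ = 0.348.
Compositions from xᵢ = zᵢ/(1+ψ(Kᵢ−1)), yᵢ = Kᵢxᵢ:
  diethyl ether: x = 0.393, y = 0.655
  methanol: x = 0.607, y = 0.345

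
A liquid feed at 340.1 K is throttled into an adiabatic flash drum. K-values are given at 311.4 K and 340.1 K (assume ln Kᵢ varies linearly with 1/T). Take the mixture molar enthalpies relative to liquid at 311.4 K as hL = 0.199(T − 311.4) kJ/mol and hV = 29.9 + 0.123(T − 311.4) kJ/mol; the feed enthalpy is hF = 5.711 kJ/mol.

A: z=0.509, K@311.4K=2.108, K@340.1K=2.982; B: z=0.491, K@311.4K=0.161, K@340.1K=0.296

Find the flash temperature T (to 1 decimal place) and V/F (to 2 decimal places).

T = 312.8 K, V/F = 0.18

Adiabatic flash: solve Rachford–Rice at each trial T, then check hF = ψ·hV(T) + (1−ψ)·hL(T).
  T = 311.4 K: K = (2.108, 0.161), RR gives ψ = 0.164, H_out = 4.890 kJ/mol
  T = 340.1 K: K = (2.982, 0.296), RR gives ψ = 0.475, H_out = 18.886 kJ/mol
  T = 325.8 K: K = (2.528, 0.221), RR gives ψ = 0.332, H_out = 12.442 kJ/mol
  T = 318.6 K: K = (2.313, 0.190), RR gives ψ = 0.254, H_out = 8.892 kJ/mol
  T = 315.0 K: K = (2.209, 0.175), RR gives ψ = 0.211, H_out = 6.963 kJ/mol
  T = 313.2 K: K = (2.158, 0.168), RR gives ψ = 0.188, H_out = 5.947 kJ/mol
Linear interpolation between T = 311.4 (H_out = 4.890) and T = 313.2 (H_out = 5.947) on hF = 5.711 gives T ≈ 312.8 K, at which ψ = 0.18.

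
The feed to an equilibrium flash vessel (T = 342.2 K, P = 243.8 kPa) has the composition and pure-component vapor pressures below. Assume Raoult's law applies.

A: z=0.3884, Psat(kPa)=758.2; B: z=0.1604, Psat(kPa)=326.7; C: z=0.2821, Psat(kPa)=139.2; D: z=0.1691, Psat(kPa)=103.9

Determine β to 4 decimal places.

Raoult's law: Kᵢ = Pᵢˢᵃᵗ/P = Pᵢˢᵃᵗ/243.8.
  K_A = 758.2/243.8 = 3.109926, K_B = 326.7/243.8 = 1.340033, K_C = 139.2/243.8 = 0.570960, K_D = 103.9/243.8 = 0.426169
Let β = V/F and solve Σ zᵢ(Kᵢ−1)/(1+β(Kᵢ−1)) = 0.
Check two-phase: ΣzᵢKᵢ = 1.6560 > 1 and Σzᵢ/Kᵢ = 1.1355 > 1, so g(0) = 0.6560 > 0 and g(1) = -0.1355 < 0.
Iterate (Newton) starting at β = 0.34:
  β = 0.3400: g = 0.26381, g' = -0.7583 → β = 0.6879
  β = 0.6879: g = 0.04646, g' = -0.5564 → β = 0.7714
  β = 0.7714: g = 0.00008, g' = -0.5573 → β = 0.7715
Converged at β = 0.7715.

β = 0.7715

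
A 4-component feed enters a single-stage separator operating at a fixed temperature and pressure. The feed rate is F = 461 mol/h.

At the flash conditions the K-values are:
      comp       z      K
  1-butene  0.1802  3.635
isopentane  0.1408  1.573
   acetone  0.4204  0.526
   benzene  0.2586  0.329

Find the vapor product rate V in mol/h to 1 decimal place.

V = 72.7 mol/h

Let ψ = V/F and solve Σ zᵢ(Kᵢ−1)/(1+ψ(Kᵢ−1)) = 0.
g(0) = ΣzᵢKᵢ − 1 = 0.1827 and g(1) = 1 − Σzᵢ/Kᵢ = -0.7243, so a root lies in (0, 1).
Newton–Raphson from ψ = 0.41:
  ψ = 0.4100: g = -0.19314, g' = -0.6865 → ψ = 0.1287
  ψ = 0.1287: g = 0.02761, g' = -0.9845 → ψ = 0.1567
  ψ = 0.1567: g = 0.00091, g' = -0.9213 → ψ = 0.1577
Converged at ψ = 0.1577.
Then V = ψ·F = 0.1577·461 = 72.7 mol/h and L = F − V = 388.3 mol/h.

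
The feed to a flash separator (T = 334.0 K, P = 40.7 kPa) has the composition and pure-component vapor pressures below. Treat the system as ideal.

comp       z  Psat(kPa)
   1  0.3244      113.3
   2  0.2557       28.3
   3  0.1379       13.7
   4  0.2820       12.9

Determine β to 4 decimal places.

β = 0.2179

Raoult's law: Kᵢ = Pᵢˢᵃᵗ/P = Pᵢˢᵃᵗ/40.7.
  K_1 = 113.3/40.7 = 2.783784, K_2 = 28.3/40.7 = 0.695332, K_3 = 13.7/40.7 = 0.336609, K_4 = 12.9/40.7 = 0.316953
Iterate (Newton) starting at β = 0.34:
  β = 0.3400: g = -0.09571, g' = -0.7539 → β = 0.2130
  β = 0.2130: g = 0.00404, g' = -0.8316 → β = 0.2179
Converged at β = 0.2179.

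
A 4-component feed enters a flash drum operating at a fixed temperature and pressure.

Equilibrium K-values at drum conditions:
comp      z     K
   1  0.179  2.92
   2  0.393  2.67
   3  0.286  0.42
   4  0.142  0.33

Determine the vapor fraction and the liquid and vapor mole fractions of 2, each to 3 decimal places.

ψ = 0.689, x_2 = 0.183, y_2 = 0.488

Let ψ = V/F and solve Σ zᵢ(Kᵢ−1)/(1+ψ(Kᵢ−1)) = 0.
Feasibility: ΣzᵢKᵢ = 1.739, Σzᵢ/Kᵢ = 1.320 — both > 1, two phases present.
Iterate (Newton) starting at ψ = 0.5:
  ψ = 0.500: g = 0.1563, g' = -0.832 → ψ = 0.688
  ψ = 0.688: g = 0.0011, g' = -0.846 → ψ = 0.689
Converged at ψ = 0.689.
Compositions from xᵢ = zᵢ/(1+ψ(Kᵢ−1)), yᵢ = Kᵢxᵢ:
  1: x = 0.077, y = 0.225
  2: x = 0.183, y = 0.488
  3: x = 0.476, y = 0.200
  4: x = 0.264, y = 0.087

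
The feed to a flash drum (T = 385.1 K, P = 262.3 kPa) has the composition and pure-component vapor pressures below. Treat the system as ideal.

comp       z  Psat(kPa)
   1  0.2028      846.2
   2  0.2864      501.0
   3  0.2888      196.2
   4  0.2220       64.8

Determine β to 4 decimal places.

Raoult's law: Kᵢ = Pᵢˢᵃᵗ/P = Pᵢˢᵃᵗ/262.3.
  K_1 = 846.2/262.3 = 3.226077, K_2 = 501.0/262.3 = 1.910027, K_3 = 196.2/262.3 = 0.747998, K_4 = 64.8/262.3 = 0.247045
Material balance + equilibrium reduce to Σ zᵢ(Kᵢ−1)/(1+β(Kᵢ−1)) = 0.
g(0) = ΣzᵢKᵢ − 1 = 0.4721 and g(1) = 1 − Σzᵢ/Kᵢ = -0.4975, so a root lies in (0, 1).
Newton–Raphson from β = 0.65:
  β = 0.6500: g = -0.06616, g' = -0.7705 → β = 0.5641
  β = 0.5641: g = -0.00308, g' = -0.7063 → β = 0.5598
Converged at β = 0.5598.

β = 0.5598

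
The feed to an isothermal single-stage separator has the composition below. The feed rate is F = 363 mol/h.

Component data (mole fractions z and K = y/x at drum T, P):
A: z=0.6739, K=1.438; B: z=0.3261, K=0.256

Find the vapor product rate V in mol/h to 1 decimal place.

V = 58.5 mol/h

Let ψ = V/F and solve Σ zᵢ(Kᵢ−1)/(1+ψ(Kᵢ−1)) = 0.
Check two-phase: ΣzᵢKᵢ = 1.0525 > 1 and Σzᵢ/Kᵢ = 1.7425 > 1, so g(0) = 0.0525 > 0 and g(1) = -0.7425 < 0.
Binary case is linear: z₁(K₁−1)(1+ψ(K₂−1)) + z₂(K₂−1)(1+ψ(K₁−1)) = 0
⇒ ψ = [z₁(K₁−1)+z₂(K₂−1)] / [−(K₁−1)(K₂−1)] = 0.05255/0.32587 = 0.1613
Then V = ψ·F = 0.1613·363 = 58.5 mol/h and L = F − V = 304.5 mol/h.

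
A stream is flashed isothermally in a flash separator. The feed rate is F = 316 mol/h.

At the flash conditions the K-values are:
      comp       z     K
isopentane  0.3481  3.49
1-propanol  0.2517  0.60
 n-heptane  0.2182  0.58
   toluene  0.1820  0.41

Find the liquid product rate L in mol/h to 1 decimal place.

L = 161.7 mol/h

Newton–Raphson from ψ = 0.43:
  ψ = 0.4300: g = 0.04127, g' = -0.7332 → ψ = 0.4863
  ψ = 0.4863: g = 0.00131, g' = -0.6890 → ψ = 0.4882
Converged at ψ = 0.4882.
Then V = ψ·F = 0.4882·316 = 154.3 mol/h and L = F − V = 161.7 mol/h.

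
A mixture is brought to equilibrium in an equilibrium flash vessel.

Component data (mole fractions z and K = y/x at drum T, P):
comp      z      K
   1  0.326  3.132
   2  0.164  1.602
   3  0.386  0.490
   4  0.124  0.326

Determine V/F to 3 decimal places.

Material balance + equilibrium reduce to Σ zᵢ(Kᵢ−1)/(1+V/F(Kᵢ−1)) = 0.
Check two-phase: ΣzᵢKᵢ = 1.513 > 1 and Σzᵢ/Kᵢ = 1.375 > 1, so g(0) = 0.513 > 0 and g(1) = -0.375 < 0.
Iterate (Newton) starting at V/F = 0.62:
  V/F = 0.620: g = -0.0602, g' = -0.687 → V/F = 0.532
Converged at V/F = 0.532.

V/F = 0.532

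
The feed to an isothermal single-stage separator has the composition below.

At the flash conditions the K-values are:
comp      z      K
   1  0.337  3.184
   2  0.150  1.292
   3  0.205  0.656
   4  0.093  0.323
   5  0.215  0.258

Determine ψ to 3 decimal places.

Rachford–Rice: g(ψ) = Σ zᵢ(Kᵢ−1)/(1+ψ(Kᵢ−1)) = 0.
Check two-phase: ΣzᵢKᵢ = 1.487 > 1 and Σzᵢ/Kᵢ = 1.656 > 1, so g(0) = 0.487 > 0 and g(1) = -0.656 < 0.
Newton iteration, ψ⁰ = 0.5:
  ψ = 0.500: g = -0.0439, g' = -0.809 → ψ = 0.446
Converged at ψ = 0.446.

ψ = 0.446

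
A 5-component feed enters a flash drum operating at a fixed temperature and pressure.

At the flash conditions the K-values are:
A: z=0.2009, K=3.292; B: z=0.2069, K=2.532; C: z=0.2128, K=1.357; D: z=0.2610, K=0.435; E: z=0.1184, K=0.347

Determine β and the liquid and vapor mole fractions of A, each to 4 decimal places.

β = 0.7061, x_A = 0.0767, y_A = 0.2526

Let β = V/F and solve Σ zᵢ(Kᵢ−1)/(1+β(Kᵢ−1)) = 0.
Check two-phase: ΣzᵢKᵢ = 1.6286 > 1 and Σzᵢ/Kᵢ = 1.2408 > 1, so g(0) = 0.6286 > 0 and g(1) = -0.2408 < 0.
Iterate (Newton) starting at β = 0.5:
  β = 0.5000: g = 0.13819, g' = -0.6775 → β = 0.7040
  β = 0.7040: g = 0.00145, g' = -0.6869 → β = 0.7061
Converged at β = 0.7061.
Compositions from xᵢ = zᵢ/(1+β(Kᵢ−1)), yᵢ = Kᵢxᵢ:
  A: x = 0.0767, y = 0.2526
  B: x = 0.0994, y = 0.2517
  C: x = 0.1700, y = 0.2306
  D: x = 0.4342, y = 0.1889
  E: x = 0.2197, y = 0.0762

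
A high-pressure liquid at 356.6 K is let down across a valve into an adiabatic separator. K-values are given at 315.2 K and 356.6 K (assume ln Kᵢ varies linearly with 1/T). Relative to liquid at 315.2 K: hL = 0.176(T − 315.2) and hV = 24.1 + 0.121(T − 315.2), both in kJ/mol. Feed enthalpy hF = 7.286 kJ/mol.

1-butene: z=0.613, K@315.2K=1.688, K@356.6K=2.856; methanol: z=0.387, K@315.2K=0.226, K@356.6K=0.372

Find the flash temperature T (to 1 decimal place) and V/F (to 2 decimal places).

T = 317.8 K, V/F = 0.29

Adiabatic flash: solve Rachford–Rice at each trial T, then check hF = ψ·hV(T) + (1−ψ)·hL(T).
  T = 315.2 K: K = (1.688, 0.226), RR gives ψ = 0.229, H_out = 5.531 kJ/mol
  T = 356.6 K: K = (2.856, 0.372), RR gives ψ = 0.768, H_out = 24.038 kJ/mol
  T = 335.9 K: K = (2.232, 0.294), RR gives ψ = 0.555, H_out = 16.377 kJ/mol
  T = 325.5 K: K = (1.948, 0.259), RR gives ψ = 0.419, H_out = 11.672 kJ/mol
  T = 320.4 K: K = (1.817, 0.242), RR gives ψ = 0.335, H_out = 8.898 kJ/mol
  T = 317.8 K: K = (1.752, 0.234), RR gives ψ = 0.286, H_out = 7.298 kJ/mol
  T = 316.5 K: K = (1.720, 0.230), RR gives ψ = 0.258, H_out = 6.438 kJ/mol
Linear interpolation between T = 316.5 (H_out = 6.438) and T = 317.8 (H_out = 7.298) on hF = 7.286 gives T ≈ 317.8 K, at which ψ = 0.29.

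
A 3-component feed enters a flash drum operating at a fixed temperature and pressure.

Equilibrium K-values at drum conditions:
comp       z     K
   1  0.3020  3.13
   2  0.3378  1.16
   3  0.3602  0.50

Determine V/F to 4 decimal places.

Iterate (Newton) starting at V/F = 0.59:
  V/F = 0.5900: g = 0.07897, g' = -0.4574 → V/F = 0.7626
  V/F = 0.7626: g = 0.00217, g' = -0.4411 → V/F = 0.7676
Converged at V/F = 0.7676.

V/F = 0.7676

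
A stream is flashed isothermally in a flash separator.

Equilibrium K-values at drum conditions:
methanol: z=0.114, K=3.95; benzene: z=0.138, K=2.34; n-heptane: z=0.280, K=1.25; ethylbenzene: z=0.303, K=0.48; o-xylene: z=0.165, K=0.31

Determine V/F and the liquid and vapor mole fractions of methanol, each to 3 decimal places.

V/F = 0.371, x_methanol = 0.054, y_methanol = 0.215

Rachford–Rice: g(V/F) = Σ zᵢ(Kᵢ−1)/(1+V/F(Kᵢ−1)) = 0.
g(0) = ΣzᵢKᵢ − 1 = 0.320 and g(1) = 1 − Σzᵢ/Kᵢ = -0.475, so a root lies in (0, 1).
Newton–Raphson from V/F = 0.5:
  V/F = 0.500: g = -0.0779, g' = -0.597 → V/F = 0.370
  V/F = 0.370: g = 0.0008, g' = -0.620 → V/F = 0.371
Converged at V/F = 0.371.
Compositions from xᵢ = zᵢ/(1+V/F(Kᵢ−1)), yᵢ = Kᵢxᵢ:
  methanol: x = 0.054, y = 0.215
  benzene: x = 0.092, y = 0.216
  n-heptane: x = 0.256, y = 0.320
  ethylbenzene: x = 0.375, y = 0.180
  o-xylene: x = 0.222, y = 0.069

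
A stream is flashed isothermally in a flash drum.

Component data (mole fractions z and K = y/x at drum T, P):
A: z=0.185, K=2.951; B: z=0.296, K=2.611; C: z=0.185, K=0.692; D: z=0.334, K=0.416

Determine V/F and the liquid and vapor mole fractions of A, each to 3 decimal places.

Rachford–Rice: g(V/F) = Σ zᵢ(Kᵢ−1)/(1+V/F(Kᵢ−1)) = 0.
Feasibility: ΣzᵢKᵢ = 1.586, Σzᵢ/Kᵢ = 1.246 — both > 1, two phases present.
Newton iteration, V/F⁰ = 0.5:
  V/F = 0.500: g = 0.1040, g' = -0.668 → V/F = 0.656
  V/F = 0.656: g = 0.0028, g' = -0.644 → V/F = 0.660
Converged at V/F = 0.660.
Compositions from xᵢ = zᵢ/(1+V/F(Kᵢ−1)), yᵢ = Kᵢxᵢ:
  A: x = 0.081, y = 0.239
  B: x = 0.143, y = 0.375
  C: x = 0.232, y = 0.161
  D: x = 0.543, y = 0.226

V/F = 0.660, x_A = 0.081, y_A = 0.239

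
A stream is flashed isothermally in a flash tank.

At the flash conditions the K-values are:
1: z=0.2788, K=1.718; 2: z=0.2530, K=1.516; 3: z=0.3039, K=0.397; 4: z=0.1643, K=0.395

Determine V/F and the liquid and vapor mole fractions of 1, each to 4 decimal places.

Rachford–Rice: g(V/F) = Σ zᵢ(Kᵢ−1)/(1+V/F(Kᵢ−1)) = 0.
Feasibility: ΣzᵢKᵢ = 1.0481, Σzᵢ/Kᵢ = 1.5106 — both > 1, two phases present.
Newton–Raphson from V/F = 0.33:
  V/F = 0.3300: g = -0.07959, g' = -0.4092 → V/F = 0.1355
  V/F = 0.1355: g = -0.00340, g' = -0.3806 → V/F = 0.1266
Converged at V/F = 0.1266.
Compositions from xᵢ = zᵢ/(1+V/F(Kᵢ−1)), yᵢ = Kᵢxᵢ:
  1: x = 0.2556, y = 0.4391
  2: x = 0.2375, y = 0.3600
  3: x = 0.3290, y = 0.1306
  4: x = 0.1779, y = 0.0703

V/F = 0.1266, x_1 = 0.2556, y_1 = 0.4391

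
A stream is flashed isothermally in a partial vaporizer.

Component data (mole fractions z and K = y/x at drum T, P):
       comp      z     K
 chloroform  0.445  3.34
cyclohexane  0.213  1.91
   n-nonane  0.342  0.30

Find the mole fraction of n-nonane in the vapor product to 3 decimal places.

y_n-nonane = 0.213

Rachford–Rice: g(β) = Σ zᵢ(Kᵢ−1)/(1+β(Kᵢ−1)) = 0.
g(0) = ΣzᵢKᵢ − 1 = 0.996 and g(1) = 1 − Σzᵢ/Kᵢ = -0.385, so a root lies in (0, 1).
Iterate (Newton) starting at β = 0.5:
  β = 0.500: g = 0.2448, g' = -0.997 → β = 0.745
  β = 0.745: g = -0.0057, g' = -1.119 → β = 0.740
Converged at β = 0.740.
Compositions from xᵢ = zᵢ/(1+β(Kᵢ−1)), yᵢ = Kᵢxᵢ:
  chloroform: x = 0.163, y = 0.544
  cyclohexane: x = 0.127, y = 0.243
  n-nonane: x = 0.710, y = 0.213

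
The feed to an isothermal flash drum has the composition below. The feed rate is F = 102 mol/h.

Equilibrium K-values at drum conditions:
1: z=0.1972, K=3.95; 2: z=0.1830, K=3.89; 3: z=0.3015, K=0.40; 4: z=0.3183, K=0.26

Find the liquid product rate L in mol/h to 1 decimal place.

L = 66.1 mol/h

Let β = V/F and solve Σ zᵢ(Kᵢ−1)/(1+β(Kᵢ−1)) = 0.
Feasibility: ΣzᵢKᵢ = 1.6942, Σzᵢ/Kᵢ = 2.0749 — both > 1, two phases present.
Newton iteration, β⁰ = 0.33:
  β = 0.3300: g = 0.02827, g' = -1.3149 → β = 0.3515
  β = 0.3515: g = 0.00036, g' = -1.2825 → β = 0.3518
Converged at β = 0.3518.
Then V = β·F = 0.3518·102 = 35.9 mol/h and L = F − V = 66.1 mol/h.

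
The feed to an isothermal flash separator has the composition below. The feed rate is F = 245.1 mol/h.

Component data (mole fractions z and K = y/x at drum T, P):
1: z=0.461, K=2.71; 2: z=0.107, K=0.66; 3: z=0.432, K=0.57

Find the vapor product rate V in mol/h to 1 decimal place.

V = 195.9 mol/h

Newton iteration, ψ⁰ = 0.5:
  ψ = 0.500: g = 0.1445, g' = -0.539 → ψ = 0.768
  ψ = 0.768: g = 0.0142, g' = -0.453 → ψ = 0.799
Converged at ψ = 0.799.
Then V = ψ·F = 0.7995·245.1 = 195.9 mol/h and L = F − V = 49.2 mol/h.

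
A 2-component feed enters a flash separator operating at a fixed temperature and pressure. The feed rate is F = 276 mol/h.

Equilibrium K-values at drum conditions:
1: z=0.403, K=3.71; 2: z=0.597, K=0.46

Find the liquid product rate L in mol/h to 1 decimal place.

Iterate (Newton) starting at ψ = 0.42:
  ψ = 0.420: g = 0.0938, g' = -0.939 → ψ = 0.520
  ψ = 0.520: g = 0.0051, g' = -0.846 → ψ = 0.526
Converged at ψ = 0.526.
Then V = ψ·F = 0.5260·276 = 145.2 mol/h and L = F − V = 130.8 mol/h.

L = 130.8 mol/h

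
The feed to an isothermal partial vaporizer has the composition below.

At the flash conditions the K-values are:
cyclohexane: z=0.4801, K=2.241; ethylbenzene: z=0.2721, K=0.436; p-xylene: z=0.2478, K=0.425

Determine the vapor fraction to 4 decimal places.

ψ = 0.4244

Newton iteration, ψ⁰ = 0.5:
  ψ = 0.5000: g = -0.04605, g' = -0.6108 → ψ = 0.4246
  ψ = 0.4246: g = -0.00010, g' = -0.6102 → ψ = 0.4244
Converged at ψ = 0.4244.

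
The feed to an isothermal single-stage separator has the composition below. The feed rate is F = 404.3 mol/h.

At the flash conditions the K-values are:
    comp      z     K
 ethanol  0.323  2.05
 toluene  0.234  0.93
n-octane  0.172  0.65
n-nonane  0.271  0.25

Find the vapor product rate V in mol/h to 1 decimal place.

Newton–Raphson from V/F = 0.52:
  V/F = 0.520: g = -0.2044, g' = -0.591 → V/F = 0.174
  V/F = 0.174: g = -0.0278, g' = -0.481 → V/F = 0.116
  V/F = 0.116: g = 0.0002, g' = -0.490 → V/F = 0.117
Converged at V/F = 0.117.
Then V = V/F·F = 0.1169·404.3 = 47.3 mol/h and L = F − V = 357.0 mol/h.

V = 47.3 mol/h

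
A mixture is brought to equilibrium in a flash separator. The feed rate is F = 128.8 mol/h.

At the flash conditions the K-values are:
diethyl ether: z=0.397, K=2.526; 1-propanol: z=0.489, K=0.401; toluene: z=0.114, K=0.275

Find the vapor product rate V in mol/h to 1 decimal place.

Let ψ = V/F and solve Σ zᵢ(Kᵢ−1)/(1+ψ(Kᵢ−1)) = 0.
Check two-phase: ΣzᵢKᵢ = 1.230 > 1 and Σzᵢ/Kᵢ = 1.791 > 1, so g(0) = 0.230 > 0 and g(1) = -0.791 < 0.
Newton–Raphson from ψ = 0.5:
  ψ = 0.500: g = -0.2042, g' = -0.802 → ψ = 0.246
  ψ = 0.246: g = -0.0033, g' = -0.819 → ψ = 0.242
Converged at ψ = 0.242.
Then V = ψ·F = 0.2415·128.8 = 31.1 mol/h and L = F − V = 97.7 mol/h.

V = 31.1 mol/h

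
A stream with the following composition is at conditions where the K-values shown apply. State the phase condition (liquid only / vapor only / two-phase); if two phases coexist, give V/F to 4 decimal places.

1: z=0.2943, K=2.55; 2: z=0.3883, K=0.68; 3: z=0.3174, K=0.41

two-phase, V/F = 0.2053

ΣzᵢKᵢ = 1.1446; Σzᵢ/Kᵢ = 1.4606.
Both exceed 1, so a two-phase solution exists.
Rachford–Rice: g(ψ) = Σ zᵢ(Kᵢ−1)/(1+ψ(Kᵢ−1)) = 0.
Iterate (Newton) starting at ψ = 0.51:
  ψ = 0.5100: g = -0.16159, g' = -0.5034 → ψ = 0.1890
  ψ = 0.1890: g = 0.00978, g' = -0.6080 → ψ = 0.2051
  ψ = 0.2051: g = 0.00010, g' = -0.5956 → ψ = 0.2053
Converged at ψ = 0.2053.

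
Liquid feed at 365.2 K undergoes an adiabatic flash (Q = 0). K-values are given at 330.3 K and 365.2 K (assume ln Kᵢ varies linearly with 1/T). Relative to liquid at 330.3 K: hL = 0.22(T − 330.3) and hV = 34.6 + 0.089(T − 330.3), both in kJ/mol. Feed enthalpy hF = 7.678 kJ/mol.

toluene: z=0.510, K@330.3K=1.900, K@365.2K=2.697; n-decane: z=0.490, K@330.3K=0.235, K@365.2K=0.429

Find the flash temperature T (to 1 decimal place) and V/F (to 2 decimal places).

T = 335.0 K, V/F = 0.20

Adiabatic flash: solve Rachford–Rice at each trial T, then check hF = ψ·hV(T) + (1−ψ)·hL(T).
  T = 330.3 K: K = (1.900, 0.235), RR gives ψ = 0.122, H_out = 4.229 kJ/mol
  T = 365.2 K: K = (2.697, 0.429), RR gives ψ = 0.604, H_out = 25.828 kJ/mol
  T = 347.8 K: K = (2.285, 0.323), RR gives ψ = 0.372, H_out = 15.853 kJ/mol
  T = 339.1 K: K = (2.090, 0.277), RR gives ψ = 0.255, H_out = 10.479 kJ/mol
  T = 334.7 K: K = (1.994, 0.255), RR gives ψ = 0.192, H_out = 7.493 kJ/mol
  T = 336.9 K: K = (2.041, 0.266), RR gives ψ = 0.224, H_out = 9.015 kJ/mol
Linear interpolation between T = 334.7 (H_out = 7.493) and T = 336.9 (H_out = 9.015) on hF = 7.678 gives T ≈ 335.0 K, at which ψ = 0.20.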